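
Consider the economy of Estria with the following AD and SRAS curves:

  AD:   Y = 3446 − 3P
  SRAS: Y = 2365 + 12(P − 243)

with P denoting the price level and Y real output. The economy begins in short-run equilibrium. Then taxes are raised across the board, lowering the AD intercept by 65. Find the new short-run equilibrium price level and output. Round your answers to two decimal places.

P = 262.13, Y = 2594.60

This is a negative demand shock: AD shifts left.
New AD: Y = 3381 − 3P.
SRAS can be written Y = 12P − 551.
Set AD = SRAS: 3381 − 3P = 12P − 551, so 3932 = 15P and P = 262.13.
Substituting into AD, Y = 2594.60.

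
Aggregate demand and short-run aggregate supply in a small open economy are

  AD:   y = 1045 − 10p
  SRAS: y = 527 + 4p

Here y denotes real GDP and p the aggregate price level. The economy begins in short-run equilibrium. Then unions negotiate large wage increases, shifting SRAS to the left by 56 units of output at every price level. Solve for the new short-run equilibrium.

p = 41, y = 635

This is a negative supply shock: SRAS shifts left.
New SRAS: y = 471 + 4p.
Set AD = SRAS: 1045 − 10p = 471 + 4p, so 574 = 14p and p = 41.
y = 1045 − 10·41 = 635.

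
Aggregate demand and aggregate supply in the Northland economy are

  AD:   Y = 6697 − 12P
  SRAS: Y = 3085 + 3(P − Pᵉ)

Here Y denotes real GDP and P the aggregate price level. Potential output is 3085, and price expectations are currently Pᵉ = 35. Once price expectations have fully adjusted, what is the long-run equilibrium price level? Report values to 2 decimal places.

Short run: with Pᵉ = 35, SRAS is Y = 2980 + 3P. Setting AD = SRAS gives 3717 = 15P, so P = 247.80 and Y = 6697 − 12P = 3723.40.
Output 3723.40 is above potential 3085, so over time expected prices rise and SRAS shifts left until Y returns to 3085.
Long run: Y = 3085 on the AD curve gives 3085 = 6697 − 12P, so P = 301.00.

Long-run P = 301.00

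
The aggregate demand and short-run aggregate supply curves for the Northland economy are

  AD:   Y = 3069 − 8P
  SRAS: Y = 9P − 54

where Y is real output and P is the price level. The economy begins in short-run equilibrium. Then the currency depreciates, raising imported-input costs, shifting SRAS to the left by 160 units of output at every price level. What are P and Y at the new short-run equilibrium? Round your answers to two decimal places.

This is a negative supply shock: SRAS shifts left.
New SRAS: Y = 9P − 214.
Set AD = SRAS: 3069 − 8P = 9P − 214, so 3283 = 17P and P = 193.12.
Substituting into AD, Y = 1524.06.

P = 193.12, Y = 1524.06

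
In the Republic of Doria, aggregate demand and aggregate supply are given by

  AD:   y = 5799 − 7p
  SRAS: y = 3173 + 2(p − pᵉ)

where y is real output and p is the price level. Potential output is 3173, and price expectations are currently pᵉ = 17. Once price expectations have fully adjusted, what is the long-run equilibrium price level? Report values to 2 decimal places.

Short run: with pᵉ = 17, SRAS is y = 3139 + 2p. Setting AD = SRAS gives 2660 = 9p, so p = 295.56 and y = 5799 − 7p = 3730.11.
Output 3730.11 is above potential 3173, so over time expected prices rise and SRAS shifts left until y returns to 3173.
Long run: y = 3173 on the AD curve gives 3173 = 5799 − 7p, so p = 375.14.

Long-run p = 375.14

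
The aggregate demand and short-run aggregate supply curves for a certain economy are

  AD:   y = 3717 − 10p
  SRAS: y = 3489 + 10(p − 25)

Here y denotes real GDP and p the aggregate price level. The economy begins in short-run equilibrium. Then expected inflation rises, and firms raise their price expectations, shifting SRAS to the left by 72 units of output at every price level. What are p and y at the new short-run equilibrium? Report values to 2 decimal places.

This is a negative supply shock: SRAS shifts left.
New SRAS: y = 3167 + 10p.
Set AD = SRAS: 3717 − 10p = 3167 + 10p, so 550 = 20p and p = 27.50.
Substituting into AD, y = 3442.00.

p = 27.50, y = 3442.00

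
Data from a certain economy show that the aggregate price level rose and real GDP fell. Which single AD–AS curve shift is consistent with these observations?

P rose and Y fell. An AD shift moves P and Y in the same direction; an SRAS shift moves them in opposite directions.
Here P and Y moved in opposite directions, so the SRAS curve shifted.
Since Y fell, SRAS shifted left.

SRAS shifted left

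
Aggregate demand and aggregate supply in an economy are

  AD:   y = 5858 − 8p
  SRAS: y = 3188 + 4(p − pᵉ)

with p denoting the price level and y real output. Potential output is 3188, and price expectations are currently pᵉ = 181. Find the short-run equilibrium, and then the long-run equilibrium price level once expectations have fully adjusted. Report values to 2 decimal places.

Short run: p = 282.83, y = 3595.33. Long run: p = 333.75.

Short run: with pᵉ = 181, SRAS is y = 2464 + 4p. Setting AD = SRAS gives 3394 = 12p, so p = 282.83 and y = 5858 − 8p = 3595.33.
Output 3595.33 is above potential 3188, so over time expected prices rise and SRAS shifts left until y returns to 3188.
Long run: y = 3188 on the AD curve gives 3188 = 5858 − 8p, so p = 333.75.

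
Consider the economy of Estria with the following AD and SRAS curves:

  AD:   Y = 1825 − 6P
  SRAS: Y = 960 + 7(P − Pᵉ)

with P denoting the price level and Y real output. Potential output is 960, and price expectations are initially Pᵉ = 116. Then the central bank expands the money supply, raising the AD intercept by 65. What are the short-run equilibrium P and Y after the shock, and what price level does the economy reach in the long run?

Short run: P = 134, Y = 1086. Long run: P = 155.

AD shifts right: new AD is Y = 1890 − 6P. With Pᵉ = 116, SRAS is Y = 148 + 7P.
Short run: 1890 − 6P = 148 + 7P gives 1742 = 13P, so P = 134 and Y = 1890 − 6·134 = 1086.
Y = 1086 is above potential 960; expectations adjust and SRAS shifts left until Y = 960.
Long run: on the new AD curve, 960 = 1890 − 6P gives P = 155.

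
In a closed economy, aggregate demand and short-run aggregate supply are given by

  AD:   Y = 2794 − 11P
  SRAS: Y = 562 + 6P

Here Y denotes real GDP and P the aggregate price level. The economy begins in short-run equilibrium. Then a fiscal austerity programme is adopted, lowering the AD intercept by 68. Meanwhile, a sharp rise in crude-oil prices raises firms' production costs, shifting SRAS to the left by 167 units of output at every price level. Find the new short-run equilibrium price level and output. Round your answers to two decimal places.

P = 137.12, Y = 1217.71

After both shocks: AD is Y = 2726 − 11P and SRAS is Y = 395 + 6P.
Setting them equal: 2331 = 17P, so P = 137.12.
Substituting into AD, Y = 1217.71.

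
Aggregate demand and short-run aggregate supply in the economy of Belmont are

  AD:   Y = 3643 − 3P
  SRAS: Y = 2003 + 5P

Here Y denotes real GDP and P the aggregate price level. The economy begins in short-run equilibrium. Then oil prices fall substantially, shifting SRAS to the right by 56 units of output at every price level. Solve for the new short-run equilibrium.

This is a positive supply shock: SRAS shifts right.
New SRAS: Y = 2059 + 5P.
Set AD = SRAS: 3643 − 3P = 2059 + 5P, so 1584 = 8P and P = 198.
Y = 3643 − 3·198 = 3049.

P = 198, Y = 3049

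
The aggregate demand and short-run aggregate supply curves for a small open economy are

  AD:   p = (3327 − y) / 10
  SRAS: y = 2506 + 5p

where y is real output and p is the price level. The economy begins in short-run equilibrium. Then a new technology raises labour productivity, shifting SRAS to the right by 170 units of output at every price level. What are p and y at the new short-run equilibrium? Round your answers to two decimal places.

p = 43.40, y = 2893.00

This is a positive supply shock: SRAS shifts right.
New SRAS: y = 2676 + 5p.
Set AD = SRAS: 3327 − 10p = 2676 + 5p, so 651 = 15p and p = 43.40.
Substituting into AD, y = 2893.00.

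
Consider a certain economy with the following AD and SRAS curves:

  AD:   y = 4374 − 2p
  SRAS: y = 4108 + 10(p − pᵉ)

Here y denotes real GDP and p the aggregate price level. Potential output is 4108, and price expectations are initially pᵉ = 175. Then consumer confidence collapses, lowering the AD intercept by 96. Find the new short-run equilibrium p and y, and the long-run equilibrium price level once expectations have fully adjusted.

Short run: p = 160, y = 3958. Long run: p = 85.

AD shifts left: new AD is y = 4278 − 2p. With pᵉ = 175, SRAS is y = 2358 + 10p.
Short run: 4278 − 2p = 2358 + 10p gives 1920 = 12p, so p = 160 and y = 4278 − 2·160 = 3958.
y = 3958 is below potential 4108; expectations adjust and SRAS shifts right until y = 4108.
Long run: on the new AD curve, 4108 = 4278 − 2p gives p = 85.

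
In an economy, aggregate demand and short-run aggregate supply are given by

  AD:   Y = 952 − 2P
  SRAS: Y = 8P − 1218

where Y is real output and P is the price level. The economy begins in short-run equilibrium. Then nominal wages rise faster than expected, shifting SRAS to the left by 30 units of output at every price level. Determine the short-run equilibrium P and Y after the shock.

P = 220, Y = 512

This is a negative supply shock: SRAS shifts left.
New SRAS: Y = 8P − 1248.
Set AD = SRAS: 952 − 2P = 8P − 1248, so 2200 = 10P and P = 220.
Y = 952 − 2·220 = 512.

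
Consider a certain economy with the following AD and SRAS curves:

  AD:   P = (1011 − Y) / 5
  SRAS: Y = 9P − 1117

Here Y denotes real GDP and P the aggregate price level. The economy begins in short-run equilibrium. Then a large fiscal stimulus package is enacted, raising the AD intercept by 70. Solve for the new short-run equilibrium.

This is a positive demand shock: AD shifts right.
New AD: Y = 1081 − 5P.
Set AD = SRAS: 1081 − 5P = 9P − 1117, so 2198 = 14P and P = 157.
Y = 1081 − 5·157 = 296.

P = 157, Y = 296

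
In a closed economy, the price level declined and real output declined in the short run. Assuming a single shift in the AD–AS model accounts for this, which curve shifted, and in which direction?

P fell and Y fell. An AD shift moves P and Y in the same direction; an SRAS shift moves them in opposite directions.
Here P and Y moved in the same direction, so the AD curve shifted.
Since Y fell, AD shifted left.

AD shifted left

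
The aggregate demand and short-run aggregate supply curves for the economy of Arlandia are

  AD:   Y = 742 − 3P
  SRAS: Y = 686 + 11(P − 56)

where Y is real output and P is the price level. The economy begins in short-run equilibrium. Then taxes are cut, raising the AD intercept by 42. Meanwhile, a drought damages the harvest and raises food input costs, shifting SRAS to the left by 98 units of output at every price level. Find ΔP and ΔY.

After both shocks: AD is Y = 784 − 3P and SRAS is Y = 11P − 28.
Setting them equal: 812 = 14P, so P = 58.
Y = 784 − 3·58 = 610.
Initially P = 48, Y = 598, so ΔP = +10 and ΔY = +12.

ΔP = +10, ΔY = +12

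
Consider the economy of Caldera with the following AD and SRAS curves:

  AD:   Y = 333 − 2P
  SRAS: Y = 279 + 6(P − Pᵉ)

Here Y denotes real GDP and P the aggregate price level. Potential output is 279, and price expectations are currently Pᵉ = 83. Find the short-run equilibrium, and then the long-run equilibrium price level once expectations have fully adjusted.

Short run: with Pᵉ = 83, SRAS is Y = 6P − 219. Setting AD = SRAS gives 552 = 8P, so P = 69 and Y = 333 − 2·69 = 195.
Output 195 is below potential 279, so over time expected prices fall and SRAS shifts right until Y returns to 279.
Long run: Y = 279 on the AD curve gives 279 = 333 − 2P, so P = 27.

Short run: P = 69, Y = 195. Long run: P = 27.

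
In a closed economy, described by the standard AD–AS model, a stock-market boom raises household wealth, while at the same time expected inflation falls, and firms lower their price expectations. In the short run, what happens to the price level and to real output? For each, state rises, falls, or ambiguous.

Price level: ambiguous; output: rises

The first event is a positive demand shock: AD shifts right, which by itself pushes P up and Y up.
The second is a favourable supply shock: SRAS shifts right, which by itself pushes P down and Y up.
The two shocks push P in opposite directions, so the effect on P is ambiguous. Both shocks push Y up, so Y rises.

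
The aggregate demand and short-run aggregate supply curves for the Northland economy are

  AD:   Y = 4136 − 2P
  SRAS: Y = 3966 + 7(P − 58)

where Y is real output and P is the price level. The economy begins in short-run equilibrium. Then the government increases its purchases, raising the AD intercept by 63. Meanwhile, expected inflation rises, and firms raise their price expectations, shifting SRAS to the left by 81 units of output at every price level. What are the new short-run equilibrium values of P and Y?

P = 80, Y = 4039

After both shocks: AD is Y = 4199 − 2P and SRAS is Y = 3479 + 7P.
Setting them equal: 720 = 9P, so P = 80.
Y = 4199 − 2·80 = 4039.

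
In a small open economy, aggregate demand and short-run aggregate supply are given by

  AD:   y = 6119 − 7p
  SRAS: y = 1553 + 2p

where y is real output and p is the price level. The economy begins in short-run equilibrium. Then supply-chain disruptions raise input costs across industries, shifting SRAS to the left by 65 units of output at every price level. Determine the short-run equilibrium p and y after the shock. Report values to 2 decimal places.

p = 514.56, y = 2517.11

This is a negative supply shock: SRAS shifts left.
New SRAS: y = 1488 + 2p.
Set AD = SRAS: 6119 − 7p = 1488 + 2p, so 4631 = 9p and p = 514.56.
Substituting into AD, y = 2517.11.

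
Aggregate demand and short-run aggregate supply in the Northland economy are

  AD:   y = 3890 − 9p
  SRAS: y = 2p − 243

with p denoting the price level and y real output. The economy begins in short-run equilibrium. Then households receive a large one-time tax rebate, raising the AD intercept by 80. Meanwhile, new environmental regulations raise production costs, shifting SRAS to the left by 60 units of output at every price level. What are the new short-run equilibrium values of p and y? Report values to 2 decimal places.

p = 388.45, y = 473.91

After both shocks: AD is y = 3970 − 9p and SRAS is y = 2p − 303.
Setting them equal: 4273 = 11p, so p = 388.45.
Substituting into AD, y = 473.91.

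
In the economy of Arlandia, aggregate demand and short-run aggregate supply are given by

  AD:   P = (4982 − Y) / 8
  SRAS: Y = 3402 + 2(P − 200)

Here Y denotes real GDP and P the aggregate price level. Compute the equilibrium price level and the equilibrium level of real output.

P = 198, Y = 3398

Write SRAS as Y = 3402 + 2P − 400 = 3002 + 2P.
Rearrange AD to Y = 4982 − 8P.
Set AD = SRAS: 4982 − 8P = 3002 + 2P, so 1980 = 10P and P = 198.
Then Y = 4982 − 8·198 = 3398.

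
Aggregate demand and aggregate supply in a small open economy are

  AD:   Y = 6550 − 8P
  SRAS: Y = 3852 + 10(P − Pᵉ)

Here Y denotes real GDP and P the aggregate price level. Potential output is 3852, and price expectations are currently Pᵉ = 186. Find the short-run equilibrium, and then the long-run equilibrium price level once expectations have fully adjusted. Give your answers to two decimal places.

Short run: with Pᵉ = 186, SRAS is Y = 1992 + 10P. Setting AD = SRAS gives 4558 = 18P, so P = 253.22 and Y = 6550 − 8P = 4524.22.
Output 4524.22 is above potential 3852, so over time expected prices rise and SRAS shifts left until Y returns to 3852.
Long run: Y = 3852 on the AD curve gives 3852 = 6550 − 8P, so P = 337.25.

Short run: P = 253.22, Y = 4524.22. Long run: P = 337.25.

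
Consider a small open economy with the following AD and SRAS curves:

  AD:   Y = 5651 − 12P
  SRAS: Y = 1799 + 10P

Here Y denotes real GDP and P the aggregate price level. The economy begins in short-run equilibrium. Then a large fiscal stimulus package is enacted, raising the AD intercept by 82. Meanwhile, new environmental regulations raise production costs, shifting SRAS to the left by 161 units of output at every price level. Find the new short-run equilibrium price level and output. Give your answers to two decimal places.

P = 186.14, Y = 3499.36

After both shocks: AD is Y = 5733 − 12P and SRAS is Y = 1638 + 10P.
Setting them equal: 4095 = 22P, so P = 186.14.
Substituting into AD, Y = 3499.36.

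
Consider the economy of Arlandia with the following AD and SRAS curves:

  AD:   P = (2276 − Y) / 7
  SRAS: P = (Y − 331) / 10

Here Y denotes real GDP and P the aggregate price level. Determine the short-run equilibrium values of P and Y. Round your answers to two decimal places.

Rearrange AD to Y = 2276 − 7P.
Rearrange SRAS to Y = 331 + 10P.
Set AD = SRAS: 2276 − 7P = 331 + 10P, so 1945 = 17P and P = 114.41.
Substituting into AD, Y = 2276 − 7P = 1475.12.

P = 114.41, Y = 1475.12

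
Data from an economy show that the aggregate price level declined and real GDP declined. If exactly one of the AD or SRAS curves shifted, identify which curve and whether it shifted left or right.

P fell and Y fell. An AD shift moves P and Y in the same direction; an SRAS shift moves them in opposite directions.
Here P and Y moved in the same direction, so the AD curve shifted.
Since Y fell, AD shifted left.

AD shifted left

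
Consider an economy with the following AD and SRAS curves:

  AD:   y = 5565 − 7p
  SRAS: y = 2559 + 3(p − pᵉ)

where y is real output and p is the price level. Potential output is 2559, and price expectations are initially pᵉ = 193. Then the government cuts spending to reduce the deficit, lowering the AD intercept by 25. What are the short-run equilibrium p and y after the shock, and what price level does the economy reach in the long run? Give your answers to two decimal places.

AD shifts left: new AD is y = 5540 − 7p. With pᵉ = 193, SRAS is y = 1980 + 3p.
Short run: 5540 − 7p = 1980 + 3p gives 3560 = 10p, so p = 356.00 and y = 5540 − 7p = 3048.00.
y = 3048.00 is above potential 2559; expectations adjust and SRAS shifts left until y = 2559.
Long run: on the new AD curve, 2559 = 5540 − 7p gives p = 425.86.

Short run: p = 356.00, y = 3048.00. Long run: p = 425.86.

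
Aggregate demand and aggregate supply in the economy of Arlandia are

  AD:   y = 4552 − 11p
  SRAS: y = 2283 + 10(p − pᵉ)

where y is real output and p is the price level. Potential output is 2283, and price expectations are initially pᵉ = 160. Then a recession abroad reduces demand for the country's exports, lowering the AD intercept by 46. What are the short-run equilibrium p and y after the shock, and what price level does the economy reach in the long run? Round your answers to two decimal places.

AD shifts left: new AD is y = 4506 − 11p. With pᵉ = 160, SRAS is y = 683 + 10p.
Short run: 4506 − 11p = 683 + 10p gives 3823 = 21p, so p = 182.05 and y = 4506 − 11p = 2503.48.
y = 2503.48 is above potential 2283; expectations adjust and SRAS shifts left until y = 2283.
Long run: on the new AD curve, 2283 = 4506 − 11p gives p = 202.09.

Short run: p = 182.05, y = 2503.48. Long run: p = 202.09.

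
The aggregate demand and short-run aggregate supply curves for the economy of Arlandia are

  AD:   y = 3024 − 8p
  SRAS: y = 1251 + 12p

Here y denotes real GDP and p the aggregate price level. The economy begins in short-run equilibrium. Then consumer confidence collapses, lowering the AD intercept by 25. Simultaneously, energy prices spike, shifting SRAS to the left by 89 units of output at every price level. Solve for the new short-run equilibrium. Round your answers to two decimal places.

After both shocks: AD is y = 2999 − 8p and SRAS is y = 1162 + 12p.
Setting them equal: 1837 = 20p, so p = 91.85.
Substituting into AD, y = 2264.20.

p = 91.85, y = 2264.20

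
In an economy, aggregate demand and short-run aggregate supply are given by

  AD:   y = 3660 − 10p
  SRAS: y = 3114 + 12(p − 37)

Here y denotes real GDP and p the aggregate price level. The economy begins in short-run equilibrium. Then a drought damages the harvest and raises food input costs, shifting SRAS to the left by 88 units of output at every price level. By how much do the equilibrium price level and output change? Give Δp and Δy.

This is a negative supply shock: SRAS shifts left.
New SRAS: y = 2582 + 12p.
Set AD = SRAS: 3660 − 10p = 2582 + 12p, so 1078 = 22p and p = 49.
y = 3660 − 10·49 = 3170.
Initially p = 45, y = 3210, so Δp = +4 and Δy = -40.

Δp = +4, Δy = -40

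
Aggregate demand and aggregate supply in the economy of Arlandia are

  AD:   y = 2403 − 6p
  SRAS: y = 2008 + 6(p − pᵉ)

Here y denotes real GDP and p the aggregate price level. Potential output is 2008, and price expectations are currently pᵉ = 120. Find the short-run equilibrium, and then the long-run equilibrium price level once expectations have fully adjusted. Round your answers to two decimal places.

Short run: p = 92.92, y = 1845.50. Long run: p = 65.83.

Short run: with pᵉ = 120, SRAS is y = 1288 + 6p. Setting AD = SRAS gives 1115 = 12p, so p = 92.92 and y = 2403 − 6p = 1845.50.
Output 1845.50 is below potential 2008, so over time expected prices fall and SRAS shifts right until y returns to 2008.
Long run: y = 2008 on the AD curve gives 2008 = 2403 − 6p, so p = 65.83.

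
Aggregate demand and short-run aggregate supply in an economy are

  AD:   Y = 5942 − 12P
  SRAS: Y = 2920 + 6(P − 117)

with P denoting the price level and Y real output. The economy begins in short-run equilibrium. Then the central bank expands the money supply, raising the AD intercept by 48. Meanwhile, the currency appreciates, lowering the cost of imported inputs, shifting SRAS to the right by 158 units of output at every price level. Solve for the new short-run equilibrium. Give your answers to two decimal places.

P = 200.78, Y = 3580.67

After both shocks: AD is Y = 5990 − 12P and SRAS is Y = 2376 + 6P.
Setting them equal: 3614 = 18P, so P = 200.78.
Substituting into AD, Y = 3580.67.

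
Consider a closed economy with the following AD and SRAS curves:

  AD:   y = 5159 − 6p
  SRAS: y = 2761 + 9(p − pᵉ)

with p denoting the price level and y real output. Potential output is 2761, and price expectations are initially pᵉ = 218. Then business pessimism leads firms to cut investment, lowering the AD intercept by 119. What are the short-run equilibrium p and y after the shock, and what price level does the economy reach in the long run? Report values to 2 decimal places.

AD shifts left: new AD is y = 5040 − 6p. With pᵉ = 218, SRAS is y = 799 + 9p.
Short run: 5040 − 6p = 799 + 9p gives 4241 = 15p, so p = 282.73 and y = 5040 − 6p = 3343.60.
y = 3343.60 is above potential 2761; expectations adjust and SRAS shifts left until y = 2761.
Long run: on the new AD curve, 2761 = 5040 − 6p gives p = 379.83.

Short run: p = 282.73, y = 3343.60. Long run: p = 379.83.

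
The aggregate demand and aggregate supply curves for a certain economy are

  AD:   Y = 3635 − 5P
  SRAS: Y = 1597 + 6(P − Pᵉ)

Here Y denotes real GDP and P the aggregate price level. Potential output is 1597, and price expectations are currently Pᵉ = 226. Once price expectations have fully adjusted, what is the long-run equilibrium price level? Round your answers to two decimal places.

Short run: with Pᵉ = 226, SRAS is Y = 241 + 6P. Setting AD = SRAS gives 3394 = 11P, so P = 308.55 and Y = 3635 − 5P = 2092.27.
Output 2092.27 is above potential 1597, so over time expected prices rise and SRAS shifts left until Y returns to 1597.
Long run: Y = 1597 on the AD curve gives 1597 = 3635 − 5P, so P = 407.60.

Long-run P = 407.60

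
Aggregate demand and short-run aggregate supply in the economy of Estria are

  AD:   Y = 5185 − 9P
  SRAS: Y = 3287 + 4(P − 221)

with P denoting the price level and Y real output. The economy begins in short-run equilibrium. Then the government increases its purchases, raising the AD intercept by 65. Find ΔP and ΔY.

ΔP = +5, ΔY = +20

This is a positive demand shock: AD shifts right.
New AD: Y = 5250 − 9P.
SRAS can be written Y = 2403 + 4P.
Set AD = SRAS: 5250 − 9P = 2403 + 4P, so 2847 = 13P and P = 219.
Y = 5250 − 9·219 = 3279.
Initially P = 214, Y = 3259, so ΔP = +5 and ΔY = +20.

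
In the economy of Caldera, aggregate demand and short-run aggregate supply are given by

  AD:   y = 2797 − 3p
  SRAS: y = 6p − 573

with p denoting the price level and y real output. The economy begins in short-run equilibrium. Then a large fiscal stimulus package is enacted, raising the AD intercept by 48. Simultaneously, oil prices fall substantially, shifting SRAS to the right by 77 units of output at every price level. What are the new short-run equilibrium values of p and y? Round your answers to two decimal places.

After both shocks: AD is y = 2845 − 3p and SRAS is y = 6p − 496.
Setting them equal: 3341 = 9p, so p = 371.22.
Substituting into AD, y = 1731.33.

p = 371.22, y = 1731.33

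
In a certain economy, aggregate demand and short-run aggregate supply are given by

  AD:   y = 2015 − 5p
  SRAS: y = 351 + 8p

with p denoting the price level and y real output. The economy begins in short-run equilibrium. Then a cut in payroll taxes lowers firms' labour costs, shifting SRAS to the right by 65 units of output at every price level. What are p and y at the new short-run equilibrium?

p = 123, y = 1400

This is a positive supply shock: SRAS shifts right.
New SRAS: y = 416 + 8p.
Set AD = SRAS: 2015 − 5p = 416 + 8p, so 1599 = 13p and p = 123.
y = 2015 − 5·123 = 1400.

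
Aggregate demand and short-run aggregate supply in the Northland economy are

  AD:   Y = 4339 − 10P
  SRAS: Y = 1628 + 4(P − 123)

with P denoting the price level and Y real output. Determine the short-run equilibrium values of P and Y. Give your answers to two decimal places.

P = 228.79, Y = 2051.14

Write SRAS as Y = 1628 + 4P − 492 = 1136 + 4P.
Set AD = SRAS: 4339 − 10P = 1136 + 4P, so 3203 = 14P and P = 228.79.
Substituting into AD, Y = 4339 − 10P = 2051.14.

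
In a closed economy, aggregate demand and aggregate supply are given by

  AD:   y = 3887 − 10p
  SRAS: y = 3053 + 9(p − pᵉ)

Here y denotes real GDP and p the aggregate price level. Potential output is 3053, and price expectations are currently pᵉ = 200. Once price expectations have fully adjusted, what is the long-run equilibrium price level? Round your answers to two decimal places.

Long-run p = 83.40

Short run: with pᵉ = 200, SRAS is y = 1253 + 9p. Setting AD = SRAS gives 2634 = 19p, so p = 138.63 and y = 3887 − 10p = 2500.68.
Output 2500.68 is below potential 3053, so over time expected prices fall and SRAS shifts right until y returns to 3053.
Long run: y = 3053 on the AD curve gives 3053 = 3887 − 10p, so p = 83.40.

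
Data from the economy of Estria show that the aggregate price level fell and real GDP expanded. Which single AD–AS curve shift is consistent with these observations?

SRAS shifted right

P fell and Y rose. An AD shift moves P and Y in the same direction; an SRAS shift moves them in opposite directions.
Here P and Y moved in opposite directions, so the SRAS curve shifted.
Since Y rose, SRAS shifted right.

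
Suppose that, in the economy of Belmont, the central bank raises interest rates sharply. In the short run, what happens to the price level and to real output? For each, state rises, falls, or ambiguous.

This is a negative demand shock: AD shifts left.
Moving along the upward-sloping SRAS curve, P falls and Y falls.

Price level: falls; output: falls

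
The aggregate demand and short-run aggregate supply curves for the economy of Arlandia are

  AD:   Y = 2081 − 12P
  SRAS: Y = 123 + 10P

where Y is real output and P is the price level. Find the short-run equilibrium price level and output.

Set AD = SRAS: 2081 − 12P = 123 + 10P, so 1958 = 22P and P = 89.
Then Y = 2081 − 12·89 = 1013.

P = 89, Y = 1013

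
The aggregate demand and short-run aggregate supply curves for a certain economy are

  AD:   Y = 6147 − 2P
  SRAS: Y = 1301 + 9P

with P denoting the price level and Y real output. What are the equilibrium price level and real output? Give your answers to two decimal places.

P = 440.55, Y = 5265.91

Set AD = SRAS: 6147 − 2P = 1301 + 9P, so 4846 = 11P and P = 440.55.
Substituting into AD, Y = 6147 − 2P = 5265.91.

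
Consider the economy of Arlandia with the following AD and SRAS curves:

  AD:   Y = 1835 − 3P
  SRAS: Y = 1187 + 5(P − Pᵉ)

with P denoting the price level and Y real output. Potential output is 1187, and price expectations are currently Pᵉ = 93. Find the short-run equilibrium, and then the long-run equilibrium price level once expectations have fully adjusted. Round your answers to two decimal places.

Short run: with Pᵉ = 93, SRAS is Y = 722 + 5P. Setting AD = SRAS gives 1113 = 8P, so P = 139.13 and Y = 1835 − 3P = 1417.63.
Output 1417.63 is above potential 1187, so over time expected prices rise and SRAS shifts left until Y returns to 1187.
Long run: Y = 1187 on the AD curve gives 1187 = 1835 − 3P, so P = 216.00.

Short run: P = 139.13, Y = 1417.63. Long run: P = 216.00.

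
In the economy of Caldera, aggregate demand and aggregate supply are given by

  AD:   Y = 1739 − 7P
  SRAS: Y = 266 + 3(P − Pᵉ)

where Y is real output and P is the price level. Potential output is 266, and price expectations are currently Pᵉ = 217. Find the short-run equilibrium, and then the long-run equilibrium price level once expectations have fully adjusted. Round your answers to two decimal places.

Short run: P = 212.40, Y = 252.20. Long run: P = 210.43.

Short run: with Pᵉ = 217, SRAS is Y = 3P − 385. Setting AD = SRAS gives 2124 = 10P, so P = 212.40 and Y = 1739 − 7P = 252.20.
Output 252.20 is below potential 266, so over time expected prices fall and SRAS shifts right until Y returns to 266.
Long run: Y = 266 on the AD curve gives 266 = 1739 − 7P, so P = 210.43.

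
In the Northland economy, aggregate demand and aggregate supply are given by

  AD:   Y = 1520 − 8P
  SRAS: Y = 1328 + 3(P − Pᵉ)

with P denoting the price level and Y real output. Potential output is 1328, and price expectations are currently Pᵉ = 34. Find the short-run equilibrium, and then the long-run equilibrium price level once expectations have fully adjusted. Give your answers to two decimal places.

Short run: P = 26.73, Y = 1306.18. Long run: P = 24.00.

Short run: with Pᵉ = 34, SRAS is Y = 1226 + 3P. Setting AD = SRAS gives 294 = 11P, so P = 26.73 and Y = 1520 − 8P = 1306.18.
Output 1306.18 is below potential 1328, so over time expected prices fall and SRAS shifts right until Y returns to 1328.
Long run: Y = 1328 on the AD curve gives 1328 = 1520 − 8P, so P = 24.00.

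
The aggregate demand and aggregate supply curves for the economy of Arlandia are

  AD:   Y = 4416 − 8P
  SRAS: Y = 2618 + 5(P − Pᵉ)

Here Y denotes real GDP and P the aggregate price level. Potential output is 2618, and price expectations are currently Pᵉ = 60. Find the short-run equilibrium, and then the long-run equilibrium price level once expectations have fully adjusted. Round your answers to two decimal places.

Short run: P = 161.38, Y = 3124.92. Long run: P = 224.75.

Short run: with Pᵉ = 60, SRAS is Y = 2318 + 5P. Setting AD = SRAS gives 2098 = 13P, so P = 161.38 and Y = 4416 − 8P = 3124.92.
Output 3124.92 is above potential 2618, so over time expected prices rise and SRAS shifts left until Y returns to 2618.
Long run: Y = 2618 on the AD curve gives 2618 = 4416 − 8P, so P = 224.75.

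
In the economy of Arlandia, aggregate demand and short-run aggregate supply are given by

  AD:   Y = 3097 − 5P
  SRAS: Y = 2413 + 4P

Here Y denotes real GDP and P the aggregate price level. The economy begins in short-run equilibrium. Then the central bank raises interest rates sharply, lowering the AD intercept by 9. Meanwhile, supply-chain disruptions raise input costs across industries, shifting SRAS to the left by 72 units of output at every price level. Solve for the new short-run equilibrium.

P = 83, Y = 2673

After both shocks: AD is Y = 3088 − 5P and SRAS is Y = 2341 + 4P.
Setting them equal: 747 = 9P, so P = 83.
Y = 3088 − 5·83 = 2673.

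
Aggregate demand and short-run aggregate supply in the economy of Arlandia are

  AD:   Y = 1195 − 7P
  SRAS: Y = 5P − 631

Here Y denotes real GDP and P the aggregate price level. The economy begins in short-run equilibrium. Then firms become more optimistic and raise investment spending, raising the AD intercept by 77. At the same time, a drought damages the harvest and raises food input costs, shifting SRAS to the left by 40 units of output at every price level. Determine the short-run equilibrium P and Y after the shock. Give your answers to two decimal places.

P = 161.92, Y = 138.58

After both shocks: AD is Y = 1272 − 7P and SRAS is Y = 5P − 671.
Setting them equal: 1943 = 12P, so P = 161.92.
Substituting into AD, Y = 138.58.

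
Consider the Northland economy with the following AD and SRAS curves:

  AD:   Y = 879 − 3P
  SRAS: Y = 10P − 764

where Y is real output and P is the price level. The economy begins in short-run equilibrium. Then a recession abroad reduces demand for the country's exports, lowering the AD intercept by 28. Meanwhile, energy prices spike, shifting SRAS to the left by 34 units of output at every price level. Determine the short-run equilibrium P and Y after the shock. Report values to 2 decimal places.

After both shocks: AD is Y = 851 − 3P and SRAS is Y = 10P − 798.
Setting them equal: 1649 = 13P, so P = 126.85.
Substituting into AD, Y = 470.46.

P = 126.85, Y = 470.46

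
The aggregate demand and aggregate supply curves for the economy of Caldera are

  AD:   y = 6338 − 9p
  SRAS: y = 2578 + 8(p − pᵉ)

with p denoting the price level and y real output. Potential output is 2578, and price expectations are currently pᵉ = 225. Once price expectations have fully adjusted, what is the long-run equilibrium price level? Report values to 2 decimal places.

Long-run p = 417.78

Short run: with pᵉ = 225, SRAS is y = 778 + 8p. Setting AD = SRAS gives 5560 = 17p, so p = 327.06 and y = 6338 − 9p = 3394.47.
Output 3394.47 is above potential 2578, so over time expected prices rise and SRAS shifts left until y returns to 2578.
Long run: y = 2578 on the AD curve gives 2578 = 6338 − 9p, so p = 417.78.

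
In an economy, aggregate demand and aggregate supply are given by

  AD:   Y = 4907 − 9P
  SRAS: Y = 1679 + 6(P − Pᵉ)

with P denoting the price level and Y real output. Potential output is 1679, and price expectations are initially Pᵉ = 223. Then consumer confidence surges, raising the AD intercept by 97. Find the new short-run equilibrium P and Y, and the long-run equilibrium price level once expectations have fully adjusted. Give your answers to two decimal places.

AD shifts right: new AD is Y = 5004 − 9P. With Pᵉ = 223, SRAS is Y = 341 + 6P.
Short run: 5004 − 9P = 341 + 6P gives 4663 = 15P, so P = 310.87 and Y = 5004 − 9P = 2206.20.
Y = 2206.20 is above potential 1679; expectations adjust and SRAS shifts left until Y = 1679.
Long run: on the new AD curve, 1679 = 5004 − 9P gives P = 369.44.

Short run: P = 310.87, Y = 2206.20. Long run: P = 369.44.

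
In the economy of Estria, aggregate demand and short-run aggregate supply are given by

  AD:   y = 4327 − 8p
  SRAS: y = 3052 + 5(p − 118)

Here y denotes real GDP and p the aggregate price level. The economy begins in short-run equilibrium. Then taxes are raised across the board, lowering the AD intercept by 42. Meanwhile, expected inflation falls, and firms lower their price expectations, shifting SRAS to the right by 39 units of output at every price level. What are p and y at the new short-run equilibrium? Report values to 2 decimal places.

p = 137.23, y = 3187.15

After both shocks: AD is y = 4285 − 8p and SRAS is y = 2501 + 5p.
Setting them equal: 1784 = 13p, so p = 137.23.
Substituting into AD, y = 3187.15.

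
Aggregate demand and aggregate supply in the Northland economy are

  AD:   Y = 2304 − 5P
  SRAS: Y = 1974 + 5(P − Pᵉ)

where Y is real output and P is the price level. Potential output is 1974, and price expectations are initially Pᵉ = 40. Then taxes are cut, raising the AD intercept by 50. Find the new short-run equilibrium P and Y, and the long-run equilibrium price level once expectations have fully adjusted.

Short run: P = 58, Y = 2064. Long run: P = 76.

AD shifts right: new AD is Y = 2354 − 5P. With Pᵉ = 40, SRAS is Y = 1774 + 5P.
Short run: 2354 − 5P = 1774 + 5P gives 580 = 10P, so P = 58 and Y = 2354 − 5·58 = 2064.
Y = 2064 is above potential 1974; expectations adjust and SRAS shifts left until Y = 1974.
Long run: on the new AD curve, 1974 = 2354 − 5P gives P = 76.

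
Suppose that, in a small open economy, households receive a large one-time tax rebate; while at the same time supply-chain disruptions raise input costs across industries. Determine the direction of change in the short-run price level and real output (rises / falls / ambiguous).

The first event is a positive demand shock: AD shifts right, which by itself pushes P up and Y up.
The second is an adverse supply shock: SRAS shifts left, which by itself pushes P up and Y down.
Both shocks push P up, so P rises. The two shocks push Y in opposite directions, so the effect on Y is ambiguous.

Price level: rises; output: ambiguous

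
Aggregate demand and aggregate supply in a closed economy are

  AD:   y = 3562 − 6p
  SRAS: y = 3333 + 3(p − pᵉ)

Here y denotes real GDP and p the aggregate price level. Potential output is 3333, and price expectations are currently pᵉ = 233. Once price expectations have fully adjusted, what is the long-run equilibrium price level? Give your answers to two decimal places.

Short run: with pᵉ = 233, SRAS is y = 2634 + 3p. Setting AD = SRAS gives 928 = 9p, so p = 103.11 and y = 3562 − 6p = 2943.33.
Output 2943.33 is below potential 3333, so over time expected prices fall and SRAS shifts right until y returns to 3333.
Long run: y = 3333 on the AD curve gives 3333 = 3562 − 6p, so p = 38.17.

Long-run p = 38.17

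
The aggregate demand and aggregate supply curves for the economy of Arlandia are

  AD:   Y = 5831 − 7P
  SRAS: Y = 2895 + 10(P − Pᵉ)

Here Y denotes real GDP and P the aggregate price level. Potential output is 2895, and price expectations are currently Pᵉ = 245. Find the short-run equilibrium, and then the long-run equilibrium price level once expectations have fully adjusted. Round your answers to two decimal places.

Short run: with Pᵉ = 245, SRAS is Y = 445 + 10P. Setting AD = SRAS gives 5386 = 17P, so P = 316.82 and Y = 5831 − 7P = 3613.24.
Output 3613.24 is above potential 2895, so over time expected prices rise and SRAS shifts left until Y returns to 2895.
Long run: Y = 2895 on the AD curve gives 2895 = 5831 − 7P, so P = 419.43.

Short run: P = 316.82, Y = 3613.24. Long run: P = 419.43.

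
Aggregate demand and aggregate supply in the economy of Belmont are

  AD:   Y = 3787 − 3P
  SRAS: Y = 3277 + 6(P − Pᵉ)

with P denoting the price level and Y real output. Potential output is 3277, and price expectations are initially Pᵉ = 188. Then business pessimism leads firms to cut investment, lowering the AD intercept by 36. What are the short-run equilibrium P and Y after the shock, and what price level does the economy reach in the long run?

Short run: P = 178, Y = 3217. Long run: P = 158.

AD shifts left: new AD is Y = 3751 − 3P. With Pᵉ = 188, SRAS is Y = 2149 + 6P.
Short run: 3751 − 3P = 2149 + 6P gives 1602 = 9P, so P = 178 and Y = 3751 − 3·178 = 3217.
Y = 3217 is below potential 3277; expectations adjust and SRAS shifts right until Y = 3277.
Long run: on the new AD curve, 3277 = 3751 − 3P gives P = 158.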